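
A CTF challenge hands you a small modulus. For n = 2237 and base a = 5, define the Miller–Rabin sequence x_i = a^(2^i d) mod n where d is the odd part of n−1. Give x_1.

n − 1 = 2236 = 2^2 · 559, so s = 2 and d = 559.
Repeated squaring mod 2237: 5^1 ≡ 5, 5^2 ≡ 25, 5^4 ≡ 625, 5^8 ≡ 1387, 5^16 ≡ 2186, 5^32 ≡ 364, 5^64 ≡ 513, 5^128 ≡ 1440, 5^256 ≡ 2138, 5^512 ≡ 853.
559 = 512 + 32 + 8 + 4 + 2 + 1, so 5^559 ≡ 853·364·1387·625·25·5 ≡ 1021 (mod 2237).
x_0 = 1021.
x_1 = 1021^2 mod 2237 = 2236.

2236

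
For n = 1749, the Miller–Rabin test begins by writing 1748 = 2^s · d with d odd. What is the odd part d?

Halving: 1748 → 874 → 437; 437 is odd.
So 1748 = 2^2 · 437.

437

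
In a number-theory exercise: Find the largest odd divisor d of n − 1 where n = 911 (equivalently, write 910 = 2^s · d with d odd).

Halving: 910 → 455; 455 is odd.
So 910 = 2^1 · 455.

455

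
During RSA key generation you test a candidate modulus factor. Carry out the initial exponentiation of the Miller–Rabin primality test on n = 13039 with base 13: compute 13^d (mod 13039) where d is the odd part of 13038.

208

n − 1 = 13038 = 2^1 · 6519, so s = 1 and d = 6519.
13^6519 mod 13039 = 208.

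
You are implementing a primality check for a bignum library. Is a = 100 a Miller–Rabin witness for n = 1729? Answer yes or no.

n − 1 = 1728 = 2^6 · 27, so s = 6 and d = 27.
x_0 = 100^27 mod 1729 = 1.
x_0 = 1, so 100 is not a witness.

no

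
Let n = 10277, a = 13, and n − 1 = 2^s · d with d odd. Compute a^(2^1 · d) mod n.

n − 1 = 10276 = 2^2 · 2569, so s = 2 and d = 2569.
x_0 = 13^2569 mod 10277 = 3992.
x_1 = 3992^2 mod 10277 = 6714.

6714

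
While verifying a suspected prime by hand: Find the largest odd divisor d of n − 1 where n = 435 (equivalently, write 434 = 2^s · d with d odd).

217

Halving: 434 → 217; 217 is odd.
So 434 = 2^1 · 217.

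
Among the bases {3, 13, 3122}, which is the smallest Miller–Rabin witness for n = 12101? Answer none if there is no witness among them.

none

n − 1 = 12100 = 2^2 · 3025, so s = 2 and d = 3025.
Base 3: x_0 = 3^3025 mod 12101 = 11991. x_0 is neither 1 nor 12100, so continue squaring. x_1 = 11991^2 mod 12101 = 12100. x_1 ≡ −1, so 3 is not a witness.
Base 13: x_0 = 13^3025 mod 12101 = 110. x_0 is neither 1 nor 12100, so continue squaring. x_1 = 110^2 mod 12101 = 12100. x_1 ≡ −1, so 13 is not a witness.
Base 3122: x_0 = 3122^3025 mod 12101 = 110. x_0 is neither 1 nor 12100, so continue squaring. x_1 = 110^2 mod 12101 = 12100. x_1 ≡ −1, so 3122 is not a witness.
No listed base is a witness for 12101.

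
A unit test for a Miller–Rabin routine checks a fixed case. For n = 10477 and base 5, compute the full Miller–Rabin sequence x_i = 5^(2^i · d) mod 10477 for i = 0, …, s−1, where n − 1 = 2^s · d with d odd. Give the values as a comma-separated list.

8466, 10476

n − 1 = 10476 = 2^2 · 2619, so s = 2 and d = 2619.
x_0 = 5^2619 mod 10477 = 8466.
x_1 = 8466^2 mod 10477 = 10476.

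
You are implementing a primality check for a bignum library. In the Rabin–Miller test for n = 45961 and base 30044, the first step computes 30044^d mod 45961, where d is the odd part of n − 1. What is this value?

36358

n − 1 = 45960 = 2^3 · 5745, so s = 3 and d = 5745.
By repeated squaring, 30044^5745 ≡ 36358 (mod 45961).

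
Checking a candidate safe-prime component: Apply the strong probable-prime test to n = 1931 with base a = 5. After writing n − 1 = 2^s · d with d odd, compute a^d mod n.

1

n − 1 = 1930 = 2^1 · 965, so s = 1 and d = 965.
5^965 mod 1931 = 1.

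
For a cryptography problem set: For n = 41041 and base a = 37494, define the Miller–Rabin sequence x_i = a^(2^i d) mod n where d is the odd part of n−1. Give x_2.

1

n − 1 = 41040 = 2^4 · 2565, so s = 4 and d = 2565.
x_0 = 37494^2565 mod 41041 = 27994.
x_1 = 27994^2 mod 41041 = 27182.
x_2 = 27182^2 mod 41041 = 1.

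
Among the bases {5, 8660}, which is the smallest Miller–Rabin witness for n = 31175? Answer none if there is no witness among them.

5

n − 1 = 31174 = 2^1 · 15587, so s = 1 and d = 15587.
Base 5: x_0 = 5^15587 mod 31175 = 3125. x_0 ∉ {1, 31174} and s = 1, so 5 is a Miller–Rabin witness and 31175 is composite.
Base 8660: x_0 = 8660^15587 mod 31175 = 23475. x_0 ∉ {1, 31174} and s = 1, so 8660 is a Miller–Rabin witness and 31175 is composite.
The smallest witness among the given bases is 5.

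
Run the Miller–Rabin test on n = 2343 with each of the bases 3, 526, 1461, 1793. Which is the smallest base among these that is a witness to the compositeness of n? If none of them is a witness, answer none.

3

n − 1 = 2342 = 2^1 · 1171, so s = 1 and d = 1171.
Base 3: x_0 = 3^1171 mod 2343 = 1125. x_0 ∉ {1, 2342} and s = 1, so 3 is a Miller–Rabin witness and 2343 is composite.
Base 526: x_0 = 526^1171 mod 2343 = 1219. x_0 ∉ {1, 2342} and s = 1, so 526 is a Miller–Rabin witness and 2343 is composite.
Base 1461: x_0 = 1461^1171 mod 2343 = 1230. x_0 ∉ {1, 2342} and s = 1, so 1461 is a Miller–Rabin witness and 2343 is composite.
Base 1793: x_0 = 1793^1171 mod 2343 = 1925. x_0 ∉ {1, 2342} and s = 1, so 1793 is a Miller–Rabin witness and 2343 is composite.
The smallest witness among the given bases is 3.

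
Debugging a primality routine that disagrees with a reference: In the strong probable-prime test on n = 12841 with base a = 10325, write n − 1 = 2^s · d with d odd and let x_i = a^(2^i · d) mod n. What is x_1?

n − 1 = 12840 = 2^3 · 1605, so s = 3 and d = 1605.
x_0 = 10325^1605 mod 12841 = 12840.
x_1 = 12840^2 mod 12841 = 1.

1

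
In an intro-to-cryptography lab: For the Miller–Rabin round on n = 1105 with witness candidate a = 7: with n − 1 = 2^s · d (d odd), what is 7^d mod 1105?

n − 1 = 1104 = 2^4 · 69, so s = 4 and d = 69.
Repeated squaring mod 1105: 7^1 ≡ 7, 7^2 ≡ 49, 7^4 ≡ 191, 7^8 ≡ 16, 7^16 ≡ 256, 7^32 ≡ 341, 7^64 ≡ 256.
69 = 64 + 4 + 1, so 7^69 ≡ 256·191·7 ≡ 827 (mod 1105).

827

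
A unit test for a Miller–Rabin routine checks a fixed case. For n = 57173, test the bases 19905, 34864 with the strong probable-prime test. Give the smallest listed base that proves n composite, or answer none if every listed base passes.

none

n − 1 = 57172 = 2^2 · 14293, so s = 2 and d = 14293.
Base 19905: x_0 = 19905^14293 mod 57173 = 49726. x_0 is neither 1 nor 57172, so continue squaring. x_1 = 49726^2 mod 57173 = 57172. x_1 ≡ −1, so 19905 is not a witness.
Base 34864: x_0 = 34864^14293 mod 57173 = 57172. x_0 = 57172 ≡ −1, so 34864 is not a witness.
No listed base is a witness for 57173.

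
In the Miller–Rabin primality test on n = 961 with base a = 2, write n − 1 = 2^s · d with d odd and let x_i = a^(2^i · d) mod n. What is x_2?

n − 1 = 960 = 2^6 · 15, so s = 6 and d = 15.
x_0 = 2^15 mod 961 = 94.
x_1 = 94^2 mod 961 = 187.
x_2 = 187^2 mod 961 = 373.

373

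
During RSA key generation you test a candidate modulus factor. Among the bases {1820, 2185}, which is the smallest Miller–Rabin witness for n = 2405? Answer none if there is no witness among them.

n − 1 = 2404 = 2^2 · 601, so s = 2 and d = 601.
Base 1820: x_0 = 1820^601 mod 2405 = 1625. x_0 is neither 1 nor 2404, so continue squaring. x_1 = 1625^2 mod 2405 = 2340. Reached i = s−1 = 1 without hitting −1: 1820 is a Miller–Rabin witness and 2405 is composite.
Base 2185: x_0 = 2185^601 mod 2405 = 2055. x_0 is neither 1 nor 2404, so continue squaring. x_1 = 2055^2 mod 2405 = 2250. Reached i = s−1 = 1 without hitting −1: 2185 is a Miller–Rabin witness and 2405 is composite.
The smallest witness among the given bases is 1820.

1820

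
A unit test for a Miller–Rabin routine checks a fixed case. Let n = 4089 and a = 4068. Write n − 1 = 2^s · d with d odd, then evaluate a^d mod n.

n − 1 = 4088 = 2^3 · 511, so s = 3 and d = 511.
4068^511 mod 4089 = 3207.

3207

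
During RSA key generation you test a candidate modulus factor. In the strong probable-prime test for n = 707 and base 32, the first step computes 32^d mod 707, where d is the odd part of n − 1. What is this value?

n − 1 = 706 = 2^1 · 353, so s = 1 and d = 353.
Repeated squaring mod 707: 32^1 ≡ 32, 32^2 ≡ 317, 32^4 ≡ 95, 32^8 ≡ 541, 32^16 ≡ 690, 32^32 ≡ 289, 32^64 ≡ 95, 32^128 ≡ 541, 32^256 ≡ 690.
353 = 256 + 64 + 32 + 1, so 32^353 ≡ 690·95·289·32 ≡ 562 (mod 707).

562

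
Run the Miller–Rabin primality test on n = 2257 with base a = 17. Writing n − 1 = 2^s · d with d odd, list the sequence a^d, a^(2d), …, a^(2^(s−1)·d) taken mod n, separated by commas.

282, 529, 2230, 729

n − 1 = 2256 = 2^4 · 141, so s = 4 and d = 141.
x_0 = 17^141 mod 2257 = 282.
x_1 = 282^2 mod 2257 = 529.
x_2 = 529^2 mod 2257 = 2230.
x_3 = 2230^2 mod 2257 = 729.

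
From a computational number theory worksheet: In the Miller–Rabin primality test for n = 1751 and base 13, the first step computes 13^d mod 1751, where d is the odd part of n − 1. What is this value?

1415

n − 1 = 1750 = 2^1 · 875, so s = 1 and d = 875.
Repeated squaring mod 1751: 13^1 ≡ 13, 13^2 ≡ 169, 13^4 ≡ 545, 13^8 ≡ 1106, 13^16 ≡ 1038, 13^32 ≡ 579, 13^64 ≡ 800, 13^128 ≡ 885, 13^256 ≡ 528, 13^512 ≡ 375.
875 = 512 + 256 + 64 + 32 + 8 + 2 + 1, so 13^875 ≡ 375·528·800·579·1106·169·13 ≡ 1415 (mod 1751).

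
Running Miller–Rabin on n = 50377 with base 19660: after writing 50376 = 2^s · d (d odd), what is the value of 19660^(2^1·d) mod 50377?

50376

n − 1 = 50376 = 2^3 · 6297, so s = 3 and d = 6297.
Repeated squaring mod 50377: 19660^1 ≡ 19660, 19660^2 ≡ 23256, 19660^4 ≡ 44441, 19660^8 ≡ 22573, 19660^16 ≡ 27351, 19660^32 ≡ 29128, 19660^64 ≡ 41327, 19660^128 ≡ 39875, 19660^256 ≡ 16751, 19660^512 ≡ 46488, 19660^1024 ≡ 11221, 19660^2048 ≡ 18718, 19660^4096 ≡ 41866.
6297 = 4096 + 2048 + 128 + 16 + 8 + 1, so 19660^6297 ≡ 41866·18718·39875·27351·22573·19660 ≡ 19824 (mod 50377).
x_0 = 19824.
x_1 = 19824^2 mod 50377 = 50376.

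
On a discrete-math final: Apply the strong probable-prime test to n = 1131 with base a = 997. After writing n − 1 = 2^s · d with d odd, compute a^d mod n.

n − 1 = 1130 = 2^1 · 565, so s = 1 and d = 565.
997^565 mod 1131 = 217.

217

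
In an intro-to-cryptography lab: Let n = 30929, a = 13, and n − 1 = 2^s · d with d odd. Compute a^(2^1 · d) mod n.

n − 1 = 30928 = 2^4 · 1933, so s = 4 and d = 1933.
x_0 = 13^1933 mod 30929 = 13515.
x_1 = 13515^2 mod 30929 = 19480.

19480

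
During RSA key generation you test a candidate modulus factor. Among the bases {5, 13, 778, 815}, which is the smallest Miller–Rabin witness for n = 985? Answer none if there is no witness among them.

5

n − 1 = 984 = 2^3 · 123, so s = 3 and d = 123.
Base 5: x_0 = 5^123 mod 985 = 215. x_0 is neither 1 nor 984, so continue squaring. x_1 = 215^2 mod 985 = 915. x_2 = 915^2 mod 985 = 960. Reached i = s−1 = 2 without hitting −1: 5 is a Miller–Rabin witness and 985 is composite.
Base 13: x_0 = 13^123 mod 985 = 927. x_0 is neither 1 nor 984, so continue squaring. x_1 = 927^2 mod 985 = 409. x_2 = 409^2 mod 985 = 816. Reached i = s−1 = 2 without hitting −1: 13 is a Miller–Rabin witness and 985 is composite.
Base 778: x_0 = 778^123 mod 985 = 37. x_0 is neither 1 nor 984, so continue squaring. x_1 = 37^2 mod 985 = 384. x_2 = 384^2 mod 985 = 691. Reached i = s−1 = 2 without hitting −1: 778 is a Miller–Rabin witness and 985 is composite.
Base 815: x_0 = 815^123 mod 985 = 450. x_0 is neither 1 nor 984, so continue squaring. x_1 = 450^2 mod 985 = 575. x_2 = 575^2 mod 985 = 650. Reached i = s−1 = 2 without hitting −1: 815 is a Miller–Rabin witness and 985 is composite.
The smallest witness among the given bases is 5.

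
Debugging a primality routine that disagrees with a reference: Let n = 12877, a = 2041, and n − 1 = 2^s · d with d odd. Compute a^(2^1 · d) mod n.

11677

n − 1 = 12876 = 2^2 · 3219, so s = 2 and d = 3219.
x_0 = 2041^3219 mod 12877 = 8208.
x_1 = 8208^2 mod 12877 = 11677.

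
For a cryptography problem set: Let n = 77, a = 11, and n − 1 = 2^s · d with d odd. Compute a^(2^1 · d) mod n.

44

n − 1 = 76 = 2^2 · 19, so s = 2 and d = 19.
x_0 = 11^19 mod 77 = 11.
x_1 = 11^2 mod 77 = 44.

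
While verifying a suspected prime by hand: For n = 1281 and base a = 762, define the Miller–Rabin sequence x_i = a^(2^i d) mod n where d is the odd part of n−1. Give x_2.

n − 1 = 1280 = 2^8 · 5, so s = 8 and d = 5.
x_0 = 762^5 mod 1281 = 1077.
x_1 = 1077^2 mod 1281 = 624.
x_2 = 624^2 mod 1281 = 1233.

1233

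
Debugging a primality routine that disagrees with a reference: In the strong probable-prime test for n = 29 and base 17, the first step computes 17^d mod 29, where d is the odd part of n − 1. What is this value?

12

n − 1 = 28 = 2^2 · 7, so s = 2 and d = 7.
Repeated squaring mod 29: 17^1 ≡ 17, 17^2 ≡ 28, 17^4 ≡ 1.
7 = 4 + 2 + 1, so 17^7 ≡ 1·28·17 ≡ 12 (mod 29).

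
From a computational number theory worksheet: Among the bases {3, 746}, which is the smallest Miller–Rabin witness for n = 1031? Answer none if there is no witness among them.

none

n − 1 = 1030 = 2^1 · 515, so s = 1 and d = 515.
Base 3: x_0 = 3^515 mod 1031 = 1. x_0 = 1, so 3 is not a witness.
Base 746: x_0 = 746^515 mod 1031 = 1. x_0 = 1, so 746 is not a witness.
No listed base is a witness for 1031.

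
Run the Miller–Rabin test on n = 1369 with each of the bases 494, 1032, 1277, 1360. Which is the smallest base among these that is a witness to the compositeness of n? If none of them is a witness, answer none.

n − 1 = 1368 = 2^3 · 171, so s = 3 and d = 171.
Base 494: x_0 = 494^171 mod 1369 = 1252. x_0 is neither 1 nor 1368, so continue squaring. x_1 = 1252^2 mod 1369 = 1368. x_1 ≡ −1, so 494 is not a witness.
Base 1032: x_0 = 1032^171 mod 1369 = 556. x_0 is neither 1 nor 1368, so continue squaring. x_1 = 556^2 mod 1369 = 1111. x_2 = 1111^2 mod 1369 = 852. Reached i = s−1 = 2 without hitting −1: 1032 is a Miller–Rabin witness and 1369 is composite.
Base 1277: x_0 = 1277^171 mod 1369 = 1141. x_0 is neither 1 nor 1368, so continue squaring. x_1 = 1141^2 mod 1369 = 1331. x_2 = 1331^2 mod 1369 = 75. Reached i = s−1 = 2 without hitting −1: 1277 is a Miller–Rabin witness and 1369 is composite.
Base 1360: x_0 = 1360^171 mod 1369 = 517. x_0 is neither 1 nor 1368, so continue squaring. x_1 = 517^2 mod 1369 = 334. x_2 = 334^2 mod 1369 = 667. Reached i = s−1 = 2 without hitting −1: 1360 is a Miller–Rabin witness and 1369 is composite.
The smallest witness among the given bases is 1032.

1032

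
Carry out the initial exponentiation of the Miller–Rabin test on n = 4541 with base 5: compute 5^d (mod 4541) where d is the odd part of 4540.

4318

n − 1 = 4540 = 2^2 · 1135, so s = 2 and d = 1135.
5^1135 mod 4541 = 4318.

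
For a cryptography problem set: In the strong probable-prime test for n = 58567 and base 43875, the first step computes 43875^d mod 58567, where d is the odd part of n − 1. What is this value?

58566

n − 1 = 58566 = 2^1 · 29283, so s = 1 and d = 29283.
By repeated squaring, 43875^29283 ≡ 58566 (mod 58567).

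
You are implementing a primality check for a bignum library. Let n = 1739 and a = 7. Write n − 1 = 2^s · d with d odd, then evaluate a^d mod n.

n − 1 = 1738 = 2^1 · 869, so s = 1 and d = 869.
7^869 mod 1739 = 1452.

1452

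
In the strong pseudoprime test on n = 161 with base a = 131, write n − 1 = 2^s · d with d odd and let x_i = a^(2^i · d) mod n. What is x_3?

156

n − 1 = 160 = 2^5 · 5, so s = 5 and d = 5.
x_0 = 131^5 mod 161 = 52.
x_1 = 52^2 mod 161 = 128.
x_2 = 128^2 mod 161 = 123.
x_3 = 123^2 mod 161 = 156.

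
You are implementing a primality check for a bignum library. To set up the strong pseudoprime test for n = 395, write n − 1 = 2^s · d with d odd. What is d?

197

Halving: 394 → 197; 197 is odd.
So 394 = 2^1 · 197.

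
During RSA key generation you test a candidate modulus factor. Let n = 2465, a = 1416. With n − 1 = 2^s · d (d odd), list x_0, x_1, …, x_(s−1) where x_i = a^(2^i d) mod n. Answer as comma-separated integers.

581, 2321, 1016, 1886, 1

n − 1 = 2464 = 2^5 · 77, so s = 5 and d = 77.
x_0 = 1416^77 mod 2465 = 581.
x_1 = 581^2 mod 2465 = 2321.
x_2 = 2321^2 mod 2465 = 1016.
x_3 = 1016^2 mod 2465 = 1886.
x_4 = 1886^2 mod 2465 = 1.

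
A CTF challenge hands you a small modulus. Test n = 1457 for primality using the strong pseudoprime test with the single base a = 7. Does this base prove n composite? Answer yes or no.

n − 1 = 1456 = 2^4 · 91, so s = 4 and d = 91.
x_0 = 7^91 mod 1457 = 1061.
x_0 is neither 1 nor 1456, so continue squaring.
x_1 = 1061^2 mod 1457 = 917.
x_2 = 917^2 mod 1457 = 200.
x_3 = 200^2 mod 1457 = 661.
Reached i = s−1 = 3 without hitting −1: 7 is a Miller–Rabin witness and 1457 is composite.

yes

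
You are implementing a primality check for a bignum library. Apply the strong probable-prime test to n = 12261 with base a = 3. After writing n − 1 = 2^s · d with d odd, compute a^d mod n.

5001

n − 1 = 12260 = 2^2 · 3065, so s = 2 and d = 3065.
By repeated squaring, 3^3065 ≡ 5001 (mod 12261).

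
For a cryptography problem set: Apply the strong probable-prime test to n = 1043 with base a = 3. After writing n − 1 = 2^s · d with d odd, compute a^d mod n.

271

n − 1 = 1042 = 2^1 · 521, so s = 1 and d = 521.
3^521 mod 1043 = 271.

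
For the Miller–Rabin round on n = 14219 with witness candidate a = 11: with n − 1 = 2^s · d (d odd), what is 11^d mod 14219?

5124

n − 1 = 14218 = 2^1 · 7109, so s = 1 and d = 7109.
11^7109 mod 14219 = 5124.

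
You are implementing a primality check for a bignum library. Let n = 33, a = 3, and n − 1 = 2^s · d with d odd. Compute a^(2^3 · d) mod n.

27

n − 1 = 32 = 2^5 · 1, so s = 5 and d = 1.
x_0 = 3^1 mod 33 = 3.
x_1 = 3^2 mod 33 = 9.
x_2 = 9^2 mod 33 = 15.
x_3 = 15^2 mod 33 = 27.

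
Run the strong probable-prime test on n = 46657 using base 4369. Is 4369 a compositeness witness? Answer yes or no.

yes

n − 1 = 46656 = 2^6 · 729, so s = 6 and d = 729.
x_0 = 4369^729 mod 46657 = 36037.
x_0 is neither 1 nor 46656, so continue squaring.
x_1 = 36037^2 mod 46657 = 14431.
x_2 = 14431^2 mod 46657 = 23570.
x_3 = 23570^2 mod 46657 = 1.
x_3 = 1 but x_2 ≠ ±1, a nontrivial square root of 1 — 4369 is a witness and 46657 is composite.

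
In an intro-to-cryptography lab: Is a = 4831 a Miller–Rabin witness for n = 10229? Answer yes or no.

n − 1 = 10228 = 2^2 · 2557, so s = 2 and d = 2557.
Repeated squaring mod 10229: 4831^1 ≡ 4831, 4831^2 ≡ 6212, 4831^4 ≡ 5156, 4831^8 ≡ 9394, 4831^16 ≡ 1653, 4831^32 ≡ 1266, 4831^64 ≡ 7032, 4831^128 ≡ 2038, 4831^256 ≡ 470, 4831^512 ≡ 6091, 4831^1024 ≡ 9927, 4831^2048 ≡ 9372.
2557 = 2048 + 256 + 128 + 64 + 32 + 16 + 8 + 4 + 1, so 4831^2557 ≡ 9372·470·2038·7032·1266·1653·9394·5156·4831 ≡ 8160 (mod 10229).
x_0 = 4831^2557 mod 10229 = 8160.
x_0 is neither 1 nor 10228, so continue squaring.
x_1 = 8160^2 mod 10229 = 5039.
Reached i = s−1 = 1 without hitting −1: 4831 is a Miller–Rabin witness and 10229 is composite.

yes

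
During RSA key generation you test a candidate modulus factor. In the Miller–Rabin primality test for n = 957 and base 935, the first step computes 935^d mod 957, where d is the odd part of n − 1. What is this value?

n − 1 = 956 = 2^2 · 239, so s = 2 and d = 239.
935^239 mod 957 = 935.

935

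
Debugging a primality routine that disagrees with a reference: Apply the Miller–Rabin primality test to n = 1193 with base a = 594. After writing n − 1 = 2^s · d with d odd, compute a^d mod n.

n − 1 = 1192 = 2^3 · 149, so s = 3 and d = 149.
Repeated squaring mod 1193: 594^1 ≡ 594, 594^2 ≡ 901, 594^4 ≡ 561, 594^8 ≡ 962, 594^16 ≡ 869, 594^32 ≡ 1185, 594^64 ≡ 64, 594^128 ≡ 517.
149 = 128 + 16 + 4 + 1, so 594^149 ≡ 517·869·561·594 ≡ 831 (mod 1193).

831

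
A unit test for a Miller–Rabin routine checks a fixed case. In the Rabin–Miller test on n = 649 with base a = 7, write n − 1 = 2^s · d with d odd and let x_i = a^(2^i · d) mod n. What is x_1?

577

n − 1 = 648 = 2^3 · 81, so s = 3 and d = 81.
x_0 = 7^81 mod 649 = 315.
x_1 = 315^2 mod 649 = 577.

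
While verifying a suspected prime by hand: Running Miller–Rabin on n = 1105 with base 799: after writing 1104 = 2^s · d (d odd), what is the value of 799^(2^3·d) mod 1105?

391

n − 1 = 1104 = 2^4 · 69, so s = 4 and d = 69.
x_0 = 799^69 mod 1105 = 629.
x_1 = 629^2 mod 1105 = 51.
x_2 = 51^2 mod 1105 = 391.
x_3 = 391^2 mod 1105 = 391.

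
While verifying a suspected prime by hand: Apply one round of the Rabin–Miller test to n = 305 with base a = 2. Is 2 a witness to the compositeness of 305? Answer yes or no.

n − 1 = 304 = 2^4 · 19, so s = 4 and d = 19.
By repeated squaring, 2^19 ≡ 298 (mod 305).
x_0 = 2^19 mod 305 = 298.
x_0 is neither 1 nor 304, so continue squaring.
x_1 = 298^2 mod 305 = 49.
x_2 = 49^2 mod 305 = 266.
x_3 = 266^2 mod 305 = 301.
Reached i = s−1 = 3 without hitting −1: 2 is a Miller–Rabin witness and 305 is composite.

yes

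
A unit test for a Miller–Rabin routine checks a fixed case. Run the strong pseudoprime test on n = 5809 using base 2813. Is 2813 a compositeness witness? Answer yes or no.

no

n − 1 = 5808 = 2^4 · 363, so s = 4 and d = 363.
x_0 = 2813^363 mod 5809 = 1.
x_0 = 1, so 2813 is not a witness.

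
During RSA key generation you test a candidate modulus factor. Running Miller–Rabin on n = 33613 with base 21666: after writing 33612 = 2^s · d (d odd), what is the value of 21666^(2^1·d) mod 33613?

33612

n − 1 = 33612 = 2^2 · 8403, so s = 2 and d = 8403.
x_0 = 21666^8403 mod 33613 = 29997.
x_1 = 29997^2 mod 33613 = 33612.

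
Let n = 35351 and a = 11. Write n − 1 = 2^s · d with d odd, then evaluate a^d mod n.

n − 1 = 35350 = 2^1 · 17675, so s = 1 and d = 17675.
By repeated squaring, 11^17675 ≡ 6827 (mod 35351).

6827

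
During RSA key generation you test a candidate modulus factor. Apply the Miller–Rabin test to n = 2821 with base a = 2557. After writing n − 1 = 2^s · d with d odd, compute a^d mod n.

92

n − 1 = 2820 = 2^2 · 705, so s = 2 and d = 705.
2557^705 mod 2821 = 92.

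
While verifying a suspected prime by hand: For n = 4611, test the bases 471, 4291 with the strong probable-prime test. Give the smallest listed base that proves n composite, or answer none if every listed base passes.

471

n − 1 = 4610 = 2^1 · 2305, so s = 1 and d = 2305.
Base 471: x_0 = 471^2305 mod 4611 = 1296. x_0 ∉ {1, 4610} and s = 1, so 471 is a Miller–Rabin witness and 4611 is composite.
Base 4291: x_0 = 4291^2305 mod 4611 = 898. x_0 ∉ {1, 4610} and s = 1, so 4291 is a Miller–Rabin witness and 4611 is composite.
The smallest witness among the given bases is 471.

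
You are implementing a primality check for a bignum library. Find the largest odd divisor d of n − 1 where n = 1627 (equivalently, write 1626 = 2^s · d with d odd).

813

Halving: 1626 → 813; 813 is odd.
So 1626 = 2^1 · 813.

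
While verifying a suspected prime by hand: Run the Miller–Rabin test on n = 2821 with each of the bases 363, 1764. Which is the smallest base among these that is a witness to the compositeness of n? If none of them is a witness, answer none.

1764

n − 1 = 2820 = 2^2 · 705, so s = 2 and d = 705.
Base 363: x_0 = 363^705 mod 2821 = 2820. x_0 = 2820 ≡ −1, so 363 is not a witness.
Base 1764: x_0 = 1764^705 mod 2821 = 2016. x_0 is neither 1 nor 2820, so continue squaring. x_1 = 2016^2 mod 2821 = 2016. Reached i = s−1 = 1 without hitting −1: 1764 is a Miller–Rabin witness and 2821 is composite.
The smallest witness among the given bases is 1764.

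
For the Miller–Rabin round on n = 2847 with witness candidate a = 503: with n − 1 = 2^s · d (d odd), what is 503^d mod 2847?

n − 1 = 2846 = 2^1 · 1423, so s = 1 and d = 1423.
Repeated squaring mod 2847: 503^1 ≡ 503, 503^2 ≡ 2473, 503^4 ≡ 373, 503^8 ≡ 2473, 503^16 ≡ 373, 503^32 ≡ 2473, 503^64 ≡ 373, 503^128 ≡ 2473, 503^256 ≡ 373, 503^512 ≡ 2473, 503^1024 ≡ 373.
1423 = 1024 + 256 + 128 + 8 + 4 + 2 + 1, so 503^1423 ≡ 373·373·2473·2473·373·2473·503 ≡ 503 (mod 2847).

503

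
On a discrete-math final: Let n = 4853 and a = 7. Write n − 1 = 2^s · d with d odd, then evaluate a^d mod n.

1516

n − 1 = 4852 = 2^2 · 1213, so s = 2 and d = 1213.
Repeated squaring mod 4853: 7^1 ≡ 7, 7^2 ≡ 49, 7^4 ≡ 2401, 7^8 ≡ 4290, 7^16 ≡ 1524, 7^32 ≡ 2842, 7^64 ≡ 1572, 7^128 ≡ 1007, 7^256 ≡ 4625, 7^512 ≡ 3454, 7^1024 ≡ 1442.
1213 = 1024 + 128 + 32 + 16 + 8 + 4 + 1, so 7^1213 ≡ 1442·1007·2842·1524·4290·2401·7 ≡ 1516 (mod 4853).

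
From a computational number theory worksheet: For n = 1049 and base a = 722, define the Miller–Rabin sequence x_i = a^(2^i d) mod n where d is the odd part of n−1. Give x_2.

n − 1 = 1048 = 2^3 · 131, so s = 3 and d = 131.
x_0 = 722^131 mod 1049 = 1048.
x_1 = 1048^2 mod 1049 = 1.
x_2 = 1^2 mod 1049 = 1.

1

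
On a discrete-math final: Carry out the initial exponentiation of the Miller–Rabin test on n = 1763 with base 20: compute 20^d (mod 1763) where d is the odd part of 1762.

1619

n − 1 = 1762 = 2^1 · 881, so s = 1 and d = 881.
20^881 mod 1763 = 1619.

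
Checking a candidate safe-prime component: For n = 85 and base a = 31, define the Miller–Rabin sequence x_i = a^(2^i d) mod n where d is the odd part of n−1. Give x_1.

n − 1 = 84 = 2^2 · 21, so s = 2 and d = 21.
Repeated squaring mod 85: 31^1 ≡ 31, 31^2 ≡ 26, 31^4 ≡ 81, 31^8 ≡ 16, 31^16 ≡ 1.
21 = 16 + 4 + 1, so 31^21 ≡ 1·81·31 ≡ 46 (mod 85).
x_0 = 46.
x_1 = 46^2 mod 85 = 76.

76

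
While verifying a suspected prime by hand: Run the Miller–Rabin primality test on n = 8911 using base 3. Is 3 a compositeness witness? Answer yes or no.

n − 1 = 8910 = 2^1 · 4455, so s = 1 and d = 4455.
x_0 = 3^4455 mod 8911 = 8910.
x_0 = 8910 ≡ −1, so 3 is not a witness.

no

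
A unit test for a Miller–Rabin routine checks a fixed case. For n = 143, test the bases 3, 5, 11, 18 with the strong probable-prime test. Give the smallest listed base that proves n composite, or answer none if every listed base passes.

3

n − 1 = 142 = 2^1 · 71, so s = 1 and d = 71.
Base 3: x_0 = 3^71 mod 143 = 113. x_0 ∉ {1, 142} and s = 1, so 3 is a Miller–Rabin witness and 143 is composite.
Base 5: x_0 = 5^71 mod 143 = 60. x_0 ∉ {1, 142} and s = 1, so 5 is a Miller–Rabin witness and 143 is composite.
Base 11: x_0 = 11^71 mod 143 = 110. x_0 ∉ {1, 142} and s = 1, so 11 is a Miller–Rabin witness and 143 is composite.
Base 18: x_0 = 18^71 mod 143 = 73. x_0 ∉ {1, 142} and s = 1, so 18 is a Miller–Rabin witness and 143 is composite.
The smallest witness among the given bases is 3.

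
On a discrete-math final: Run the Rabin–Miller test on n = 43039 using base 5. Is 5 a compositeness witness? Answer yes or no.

n − 1 = 43038 = 2^1 · 21519, so s = 1 and d = 21519.
x_0 = 5^21519 mod 43039 = 859.
x_0 ∉ {1, 43038} and s = 1, so 5 is a Miller–Rabin witness and 43039 is composite.

yes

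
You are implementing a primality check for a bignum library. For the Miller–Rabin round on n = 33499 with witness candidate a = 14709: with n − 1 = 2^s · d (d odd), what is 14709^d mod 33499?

3848

n − 1 = 33498 = 2^1 · 16749, so s = 1 and d = 16749.
Repeated squaring mod 33499: 14709^1 ≡ 14709, 14709^2 ≡ 18139, 14709^4 ≡ 29642, 14709^8 ≡ 2893, 14709^16 ≡ 28198, 14709^32 ≡ 28439, 14709^64 ≡ 10364, 14709^128 ≡ 14702, 14709^256 ≡ 13256, 14709^512 ≡ 19281, 14709^1024 ≡ 18558, 14709^2048 ≡ 29644, 14709^4096 ≡ 20968, 14709^8192 ≡ 16148, 14709^16384 ≡ 1688.
16749 = 16384 + 256 + 64 + 32 + 8 + 4 + 1, so 14709^16749 ≡ 1688·13256·10364·28439·2893·29642·14709 ≡ 3848 (mod 33499).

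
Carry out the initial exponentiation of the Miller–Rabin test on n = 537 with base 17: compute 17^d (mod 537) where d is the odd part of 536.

425

n − 1 = 536 = 2^3 · 67, so s = 3 and d = 67.
17^67 mod 537 = 425.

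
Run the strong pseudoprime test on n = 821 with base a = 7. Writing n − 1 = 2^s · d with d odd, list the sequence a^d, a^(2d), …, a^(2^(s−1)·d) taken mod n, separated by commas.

820, 1

n − 1 = 820 = 2^2 · 205, so s = 2 and d = 205.
x_0 = 7^205 mod 821 = 820.
x_1 = 820^2 mod 821 = 1.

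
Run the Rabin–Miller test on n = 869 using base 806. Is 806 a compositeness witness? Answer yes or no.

n − 1 = 868 = 2^2 · 217, so s = 2 and d = 217.
x_0 = 806^217 mod 869 = 471.
x_0 is neither 1 nor 868, so continue squaring.
x_1 = 471^2 mod 869 = 246.
Reached i = s−1 = 1 without hitting −1: 806 is a Miller–Rabin witness and 869 is composite.

yes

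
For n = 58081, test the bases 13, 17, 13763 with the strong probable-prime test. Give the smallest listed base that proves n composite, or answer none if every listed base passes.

n − 1 = 58080 = 2^5 · 1815, so s = 5 and d = 1815.
Base 13: x_0 = 13^1815 mod 58081 = 7154. x_0 is neither 1 nor 58080, so continue squaring. x_1 = 7154^2 mod 58081 = 10355. x_2 = 10355^2 mod 58081 = 8499. x_3 = 8499^2 mod 58081 = 38318. x_4 = 38318^2 mod 58081 = 39525. Reached i = s−1 = 4 without hitting −1: 13 is a Miller–Rabin witness and 58081 is composite.
Base 17: x_0 = 17^1815 mod 58081 = 54390. x_0 is neither 1 nor 58080, so continue squaring. x_1 = 54390^2 mod 58081 = 32527. x_2 = 32527^2 mod 58081 = 2233. x_3 = 2233^2 mod 58081 = 49404. x_4 = 49404^2 mod 58081 = 17353. Reached i = s−1 = 4 without hitting −1: 17 is a Miller–Rabin witness and 58081 is composite.
Base 13763: x_0 = 13763^1815 mod 58081 = 32902. x_0 is neither 1 nor 58080, so continue squaring. x_1 = 32902^2 mod 58081 = 27926. x_2 = 27926^2 mod 58081 = 7889. x_3 = 7889^2 mod 58081 = 31570. x_4 = 31570^2 mod 58081 = 53021. Reached i = s−1 = 4 without hitting −1: 13763 is a Miller–Rabin witness and 58081 is composite.
The smallest witness among the given bases is 13.

13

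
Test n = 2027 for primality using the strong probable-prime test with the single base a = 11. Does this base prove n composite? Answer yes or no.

no

n − 1 = 2026 = 2^1 · 1013, so s = 1 and d = 1013.
Repeated squaring mod 2027: 11^1 ≡ 11, 11^2 ≡ 121, 11^4 ≡ 452, 11^8 ≡ 1604, 11^16 ≡ 553, 11^32 ≡ 1759, 11^64 ≡ 879, 11^128 ≡ 354, 11^256 ≡ 1669, 11^512 ≡ 463.
1013 = 512 + 256 + 128 + 64 + 32 + 16 + 4 + 1, so 11^1013 ≡ 463·1669·354·879·1759·553·452·11 ≡ 2026 (mod 2027).
x_0 = 11^1013 mod 2027 = 2026.
x_0 = 2026 ≡ −1, so 11 is not a witness.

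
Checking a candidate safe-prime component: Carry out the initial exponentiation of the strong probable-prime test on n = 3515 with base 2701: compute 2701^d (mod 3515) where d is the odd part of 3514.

1036

n − 1 = 3514 = 2^1 · 1757, so s = 1 and d = 1757.
Repeated squaring mod 3515: 2701^1 ≡ 2701, 2701^2 ≡ 1776, 2701^4 ≡ 1221, 2701^8 ≡ 481, 2701^16 ≡ 2886, 2701^32 ≡ 1961, 2701^64 ≡ 111, 2701^128 ≡ 1776, 2701^256 ≡ 1221, 2701^512 ≡ 481, 2701^1024 ≡ 2886.
1757 = 1024 + 512 + 128 + 64 + 16 + 8 + 4 + 1, so 2701^1757 ≡ 2886·481·1776·111·2886·481·1221·2701 ≡ 1036 (mod 3515).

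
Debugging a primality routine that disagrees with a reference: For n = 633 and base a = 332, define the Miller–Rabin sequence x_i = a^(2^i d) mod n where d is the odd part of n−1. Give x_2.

121

n − 1 = 632 = 2^3 · 79, so s = 3 and d = 79.
Repeated squaring mod 633: 332^1 ≡ 332, 332^2 ≡ 82, 332^4 ≡ 394, 332^8 ≡ 151, 332^16 ≡ 13, 332^32 ≡ 169, 332^64 ≡ 76.
79 = 64 + 8 + 4 + 2 + 1, so 332^79 ≡ 76·151·394·82·332 ≡ 125 (mod 633).
x_0 = 125.
x_1 = 125^2 mod 633 = 433.
x_2 = 433^2 mod 633 = 121.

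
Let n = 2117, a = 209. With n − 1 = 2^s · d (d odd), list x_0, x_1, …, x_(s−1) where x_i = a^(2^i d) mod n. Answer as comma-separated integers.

647, 1560

n − 1 = 2116 = 2^2 · 529, so s = 2 and d = 529.
x_0 = 209^529 mod 2117 = 647.
x_1 = 647^2 mod 2117 = 1560.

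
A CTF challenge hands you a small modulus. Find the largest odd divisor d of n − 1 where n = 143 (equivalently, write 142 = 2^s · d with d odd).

71

Halving: 142 → 71; 71 is odd.
So 142 = 2^1 · 71.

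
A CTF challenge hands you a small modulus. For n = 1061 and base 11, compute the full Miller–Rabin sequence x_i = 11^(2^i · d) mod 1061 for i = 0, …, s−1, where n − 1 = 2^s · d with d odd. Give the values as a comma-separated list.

1060, 1

n − 1 = 1060 = 2^2 · 265, so s = 2 and d = 265.
x_0 = 11^265 mod 1061 = 1060.
x_1 = 1060^2 mod 1061 = 1.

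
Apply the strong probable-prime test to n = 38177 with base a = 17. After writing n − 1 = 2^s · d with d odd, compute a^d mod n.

6720

n − 1 = 38176 = 2^5 · 1193, so s = 5 and d = 1193.
17^1193 mod 38177 = 6720.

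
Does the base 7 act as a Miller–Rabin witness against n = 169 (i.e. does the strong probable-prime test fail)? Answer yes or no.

n − 1 = 168 = 2^3 · 21, so s = 3 and d = 21.
By repeated squaring, 7^21 ≡ 47 (mod 169).
x_0 = 7^21 mod 169 = 47.
x_0 is neither 1 nor 168, so continue squaring.
x_1 = 47^2 mod 169 = 12.
x_2 = 12^2 mod 169 = 144.
Reached i = s−1 = 2 without hitting −1: 7 is a Miller–Rabin witness and 169 is composite.

yes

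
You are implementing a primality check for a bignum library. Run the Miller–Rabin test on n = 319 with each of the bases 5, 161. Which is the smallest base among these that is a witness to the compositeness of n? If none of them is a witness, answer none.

n − 1 = 318 = 2^1 · 159, so s = 1 and d = 159.
Base 5: x_0 = 5^159 mod 319 = 196. x_0 ∉ {1, 318} and s = 1, so 5 is a Miller–Rabin witness and 319 is composite.
Base 161: x_0 = 161^159 mod 319 = 52. x_0 ∉ {1, 318} and s = 1, so 161 is a Miller–Rabin witness and 319 is composite.
The smallest witness among the given bases is 5.

5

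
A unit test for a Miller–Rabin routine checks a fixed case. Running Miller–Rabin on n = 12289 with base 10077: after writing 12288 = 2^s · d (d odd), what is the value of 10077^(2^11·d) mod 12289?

n − 1 = 12288 = 2^12 · 3, so s = 12 and d = 3.
x_0 = 10077^3 mod 12289 = 530.
x_1 = 530^2 mod 12289 = 10542.
x_2 = 10542^2 mod 12289 = 4337.
x_3 = 4337^2 mod 12289 = 7399.
x_4 = 7399^2 mod 12289 = 9995.
x_5 = 9995^2 mod 12289 = 2744.
x_6 = 2744^2 mod 12289 = 8668.
x_7 = 8668^2 mod 12289 = 11567.
x_8 = 11567^2 mod 12289 = 5146.
x_9 = 5146^2 mod 12289 = 10810.
x_10 = 10810^2 mod 12289 = 12288.
x_11 = 12288^2 mod 12289 = 1.

1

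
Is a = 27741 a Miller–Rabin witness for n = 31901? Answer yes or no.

no

n − 1 = 31900 = 2^2 · 7975, so s = 2 and d = 7975.
x_0 = 27741^7975 mod 31901 = 1.
x_0 = 1, so 27741 is not a witness.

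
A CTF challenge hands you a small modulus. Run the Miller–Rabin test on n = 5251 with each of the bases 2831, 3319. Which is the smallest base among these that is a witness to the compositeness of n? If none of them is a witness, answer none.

2831

n − 1 = 5250 = 2^1 · 2625, so s = 1 and d = 2625.
Base 2831: x_0 = 2831^2625 mod 5251 = 1592. x_0 ∉ {1, 5250} and s = 1, so 2831 is a Miller–Rabin witness and 5251 is composite.
Base 3319: x_0 = 3319^2625 mod 5251 = 4926. x_0 ∉ {1, 5250} and s = 1, so 3319 is a Miller–Rabin witness and 5251 is composite.
The smallest witness among the given bases is 2831.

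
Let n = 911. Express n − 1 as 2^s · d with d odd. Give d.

455

Halving: 910 → 455; 455 is odd.
So 910 = 2^1 · 455.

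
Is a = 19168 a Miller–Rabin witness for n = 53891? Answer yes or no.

no

n − 1 = 53890 = 2^1 · 26945, so s = 1 and d = 26945.
x_0 = 19168^26945 mod 53891 = 53890.
x_0 = 53890 ≡ −1, so 19168 is not a witness.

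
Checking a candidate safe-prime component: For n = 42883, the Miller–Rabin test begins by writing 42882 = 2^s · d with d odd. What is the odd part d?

Halving: 42882 → 21441; 21441 is odd.
So 42882 = 2^1 · 21441.

21441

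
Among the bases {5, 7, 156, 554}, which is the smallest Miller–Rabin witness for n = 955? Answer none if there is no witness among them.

n − 1 = 954 = 2^1 · 477, so s = 1 and d = 477.
Base 5: x_0 = 5^477 mod 955 = 25. x_0 ∉ {1, 954} and s = 1, so 5 is a Miller–Rabin witness and 955 is composite.
Base 7: x_0 = 7^477 mod 955 = 142. x_0 ∉ {1, 954} and s = 1, so 7 is a Miller–Rabin witness and 955 is composite.
Base 156: x_0 = 156^477 mod 955 = 461. x_0 ∉ {1, 954} and s = 1, so 156 is a Miller–Rabin witness and 955 is composite.
Base 554: x_0 = 554^477 mod 955 = 934. x_0 ∉ {1, 954} and s = 1, so 554 is a Miller–Rabin witness and 955 is composite.
The smallest witness among the given bases is 5.

5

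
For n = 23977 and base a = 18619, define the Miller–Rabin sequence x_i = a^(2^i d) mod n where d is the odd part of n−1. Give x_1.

1871

n − 1 = 23976 = 2^3 · 2997, so s = 3 and d = 2997.
Repeated squaring mod 23977: 18619^1 ≡ 18619, 18619^2 ≡ 7695, 18619^4 ≡ 13812, 18619^8 ≡ 10332, 18619^16 ≡ 4620, 18619^32 ≡ 4870, 18619^64 ≡ 3647, 18619^128 ≡ 17351, 18619^256 ≡ 1989, 18619^512 ≡ 23893, 18619^1024 ≡ 7056, 18619^2048 ≡ 10884.
2997 = 2048 + 512 + 256 + 128 + 32 + 16 + 4 + 1, so 18619^2997 ≡ 10884·23893·1989·17351·4870·4620·13812·18619 ≡ 19739 (mod 23977).
x_0 = 19739.
x_1 = 19739^2 mod 23977 = 1871.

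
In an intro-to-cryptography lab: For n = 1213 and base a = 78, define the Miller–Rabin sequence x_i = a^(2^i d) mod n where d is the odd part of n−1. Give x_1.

1212

n − 1 = 1212 = 2^2 · 303, so s = 2 and d = 303.
x_0 = 78^303 mod 1213 = 495.
x_1 = 495^2 mod 1213 = 1212.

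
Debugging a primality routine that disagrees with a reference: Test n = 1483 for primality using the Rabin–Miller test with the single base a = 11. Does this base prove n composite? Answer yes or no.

n − 1 = 1482 = 2^1 · 741, so s = 1 and d = 741.
x_0 = 11^741 mod 1483 = 1482.
x_0 = 1482 ≡ −1, so 11 is not a witness.

no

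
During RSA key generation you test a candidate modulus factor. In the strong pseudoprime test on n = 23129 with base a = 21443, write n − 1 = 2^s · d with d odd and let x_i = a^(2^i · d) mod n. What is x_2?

7252

n − 1 = 23128 = 2^3 · 2891, so s = 3 and d = 2891.
Repeated squaring mod 23129: 21443^1 ≡ 21443, 21443^2 ≡ 20858, 21443^4 ≡ 22803, 21443^8 ≡ 13760, 21443^16 ≡ 3606, 21443^32 ≡ 4738, 21443^64 ≡ 13514, 21443^128 ≡ 1612, 21443^256 ≡ 8096, 21443^512 ≡ 20759, 21443^1024 ≡ 19682, 21443^2048 ≡ 16632.
2891 = 2048 + 512 + 256 + 64 + 8 + 2 + 1, so 21443^2891 ≡ 16632·20759·8096·13514·13760·20858·21443 ≡ 15726 (mod 23129).
x_0 = 15726.
x_1 = 15726^2 mod 23129 = 11808.
x_2 = 11808^2 mod 23129 = 7252.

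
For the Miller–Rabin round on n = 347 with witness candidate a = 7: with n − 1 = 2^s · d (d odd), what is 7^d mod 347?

346

n − 1 = 346 = 2^1 · 173, so s = 1 and d = 173.
7^173 mod 347 = 346.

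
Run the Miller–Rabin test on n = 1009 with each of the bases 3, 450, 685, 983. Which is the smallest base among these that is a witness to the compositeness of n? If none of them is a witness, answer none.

none

n − 1 = 1008 = 2^4 · 63, so s = 4 and d = 63.
Base 3: x_0 = 3^63 mod 1009 = 192. x_0 is neither 1 nor 1008, so continue squaring. x_1 = 192^2 mod 1009 = 540. x_2 = 540^2 mod 1009 = 1008. x_2 ≡ −1, so 3 is not a witness.
Base 450: x_0 = 450^63 mod 1009 = 817. x_0 is neither 1 nor 1008, so continue squaring. x_1 = 817^2 mod 1009 = 540. x_2 = 540^2 mod 1009 = 1008. x_2 ≡ −1, so 450 is not a witness.
Base 685: x_0 = 685^63 mod 1009 = 540. x_0 is neither 1 nor 1008, so continue squaring. x_1 = 540^2 mod 1009 = 1008. x_1 ≡ −1, so 685 is not a witness.
Base 983: x_0 = 983^63 mod 1009 = 183. x_0 is neither 1 nor 1008, so continue squaring. x_1 = 183^2 mod 1009 = 192. x_2 = 192^2 mod 1009 = 540. x_3 = 540^2 mod 1009 = 1008. x_3 ≡ −1, so 983 is not a witness.
No listed base is a witness for 1009.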